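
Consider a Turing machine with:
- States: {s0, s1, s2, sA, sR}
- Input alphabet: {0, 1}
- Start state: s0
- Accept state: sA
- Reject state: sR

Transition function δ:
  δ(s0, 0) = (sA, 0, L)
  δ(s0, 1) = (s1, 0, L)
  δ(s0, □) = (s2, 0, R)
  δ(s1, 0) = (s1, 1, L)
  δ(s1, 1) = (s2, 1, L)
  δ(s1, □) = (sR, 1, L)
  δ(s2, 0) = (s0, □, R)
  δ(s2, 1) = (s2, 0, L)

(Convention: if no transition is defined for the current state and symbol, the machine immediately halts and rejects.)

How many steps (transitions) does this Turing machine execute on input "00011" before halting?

Execution trace:
Initial: [s0]00011
Step 1: δ(s0, 0) = (sA, 0, L) → [sA]□00011

The machine reaches the accept state sA and halts.

The machine executed 1 step before halting.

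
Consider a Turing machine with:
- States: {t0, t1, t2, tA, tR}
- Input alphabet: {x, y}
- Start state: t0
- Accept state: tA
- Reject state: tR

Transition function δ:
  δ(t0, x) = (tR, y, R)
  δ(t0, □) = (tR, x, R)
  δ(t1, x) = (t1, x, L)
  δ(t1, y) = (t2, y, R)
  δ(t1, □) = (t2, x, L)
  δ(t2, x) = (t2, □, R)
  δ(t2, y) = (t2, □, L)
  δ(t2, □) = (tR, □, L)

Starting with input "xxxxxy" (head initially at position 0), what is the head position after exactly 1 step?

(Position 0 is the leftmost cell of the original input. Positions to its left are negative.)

Execution trace (head position shown):
Step 0: [t0]xxxxxy  (head at position 0)
Step 1: move right → y[tR]xxxxy  (head at position 1)

After 1 step, the head is at position 1.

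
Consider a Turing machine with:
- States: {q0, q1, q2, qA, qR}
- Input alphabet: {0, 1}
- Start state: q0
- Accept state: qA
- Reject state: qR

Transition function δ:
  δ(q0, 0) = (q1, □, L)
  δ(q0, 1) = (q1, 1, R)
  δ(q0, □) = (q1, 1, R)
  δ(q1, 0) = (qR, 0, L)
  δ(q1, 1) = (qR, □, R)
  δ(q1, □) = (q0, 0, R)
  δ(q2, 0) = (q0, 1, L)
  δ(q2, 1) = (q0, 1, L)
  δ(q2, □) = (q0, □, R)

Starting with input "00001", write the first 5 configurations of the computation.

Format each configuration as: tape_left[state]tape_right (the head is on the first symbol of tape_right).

Transitions applied:
Step 1: δ(q0, 0) = (q1, □, L)
Step 2: δ(q1, □) = (q0, 0, R)
Step 3: δ(q0, □) = (q1, 1, R)
Step 4: δ(q1, 0) = (qR, 0, L)

The first 5 configurations are:
[q0]00001 ⊢ [q1]□□0001 ⊢ 0[q0]□0001 ⊢ 01[q1]0001 ⊢ 0[qR]10001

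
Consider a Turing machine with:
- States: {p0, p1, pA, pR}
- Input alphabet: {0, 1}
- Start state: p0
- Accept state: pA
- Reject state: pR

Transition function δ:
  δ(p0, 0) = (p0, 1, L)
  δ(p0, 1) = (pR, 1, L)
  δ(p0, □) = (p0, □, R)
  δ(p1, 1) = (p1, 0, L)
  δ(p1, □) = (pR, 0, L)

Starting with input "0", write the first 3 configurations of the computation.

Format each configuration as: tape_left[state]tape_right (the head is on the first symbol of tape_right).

Transitions applied:
Step 1: δ(p0, 0) = (p0, 1, L)
Step 2: δ(p0, □) = (p0, □, R)

The first 3 configurations are:
[p0]0 ⊢ [p0]□1 ⊢ □[p0]1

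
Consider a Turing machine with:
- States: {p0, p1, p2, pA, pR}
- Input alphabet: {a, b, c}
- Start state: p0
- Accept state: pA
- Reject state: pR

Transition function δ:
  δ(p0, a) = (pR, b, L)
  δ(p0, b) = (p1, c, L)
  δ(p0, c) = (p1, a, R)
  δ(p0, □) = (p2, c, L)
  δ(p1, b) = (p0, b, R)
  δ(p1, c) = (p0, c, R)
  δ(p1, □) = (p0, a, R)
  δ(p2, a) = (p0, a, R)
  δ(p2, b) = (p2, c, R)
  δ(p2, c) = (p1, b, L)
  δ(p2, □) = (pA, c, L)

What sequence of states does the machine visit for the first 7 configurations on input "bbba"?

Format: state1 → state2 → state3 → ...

Execution trace:
Initial: [p0]bbba
Step 1: δ(p0, b) = (p1, c, L) → [p1]□cbba
Step 2: δ(p1, □) = (p0, a, R) → a[p0]cbba
Step 3: δ(p0, c) = (p1, a, R) → aa[p1]bba
Step 4: δ(p1, b) = (p0, b, R) → aab[p0]ba
Step 5: δ(p0, b) = (p1, c, L) → aa[p1]bca
Step 6: δ(p1, b) = (p0, b, R) → aab[p0]ca

State sequence: p0 → p1 → p0 → p1 → p0 → p1 → p0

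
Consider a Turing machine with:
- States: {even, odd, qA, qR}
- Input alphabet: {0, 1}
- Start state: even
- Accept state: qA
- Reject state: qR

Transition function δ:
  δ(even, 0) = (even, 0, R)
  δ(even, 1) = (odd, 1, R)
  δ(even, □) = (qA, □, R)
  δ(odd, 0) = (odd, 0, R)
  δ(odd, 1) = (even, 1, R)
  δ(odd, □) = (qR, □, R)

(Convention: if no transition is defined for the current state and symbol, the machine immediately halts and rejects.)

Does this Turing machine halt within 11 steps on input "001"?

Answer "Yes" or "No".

Execution trace:
Initial: [even]001
Step 1: δ(even, 0) = (even, 0, R) → 0[even]01
Step 2: δ(even, 0) = (even, 0, R) → 00[even]1
Step 3: δ(even, 1) = (odd, 1, R) → 001[odd]□
Step 4: δ(odd, □) = (qR, □, R) → 001□[qR]□

The machine reaches the reject state qR and halts.
The machine halted after 4 steps (within the 11-step bound).

Answer: Yes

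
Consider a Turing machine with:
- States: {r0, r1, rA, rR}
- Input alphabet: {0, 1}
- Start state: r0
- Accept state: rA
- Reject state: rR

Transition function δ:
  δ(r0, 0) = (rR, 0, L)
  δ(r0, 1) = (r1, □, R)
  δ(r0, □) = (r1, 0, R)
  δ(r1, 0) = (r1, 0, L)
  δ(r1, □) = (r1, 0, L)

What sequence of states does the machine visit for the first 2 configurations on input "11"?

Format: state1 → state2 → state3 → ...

Execution trace:
Initial: [r0]11
Step 1: δ(r0, 1) = (r1, □, R) → □[r1]1

No transition is defined for δ(r1, 1). By convention the machine halts and rejects.

State sequence: r0 → r1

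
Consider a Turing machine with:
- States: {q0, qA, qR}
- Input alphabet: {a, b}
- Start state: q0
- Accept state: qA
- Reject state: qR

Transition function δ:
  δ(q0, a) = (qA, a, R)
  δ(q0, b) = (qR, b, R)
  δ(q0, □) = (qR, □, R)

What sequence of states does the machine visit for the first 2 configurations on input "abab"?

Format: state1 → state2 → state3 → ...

Execution trace:
Initial: [q0]abab
Step 1: δ(q0, a) = (qA, a, R) → a[qA]bab

The machine reaches the accept state qA and halts.

State sequence: q0 → qA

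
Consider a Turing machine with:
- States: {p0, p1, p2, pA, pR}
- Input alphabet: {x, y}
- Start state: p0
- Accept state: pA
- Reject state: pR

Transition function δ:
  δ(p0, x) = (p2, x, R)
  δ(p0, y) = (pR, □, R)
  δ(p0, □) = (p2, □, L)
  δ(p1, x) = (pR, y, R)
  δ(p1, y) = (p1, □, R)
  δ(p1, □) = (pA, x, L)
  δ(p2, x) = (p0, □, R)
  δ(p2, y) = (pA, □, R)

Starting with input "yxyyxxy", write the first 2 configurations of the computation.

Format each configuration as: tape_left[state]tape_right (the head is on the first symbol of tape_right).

Transitions applied:
Step 1: δ(p0, y) = (pR, □, R)

The first 2 configurations are:
[p0]yxyyxxy ⊢ □[pR]xyyxxy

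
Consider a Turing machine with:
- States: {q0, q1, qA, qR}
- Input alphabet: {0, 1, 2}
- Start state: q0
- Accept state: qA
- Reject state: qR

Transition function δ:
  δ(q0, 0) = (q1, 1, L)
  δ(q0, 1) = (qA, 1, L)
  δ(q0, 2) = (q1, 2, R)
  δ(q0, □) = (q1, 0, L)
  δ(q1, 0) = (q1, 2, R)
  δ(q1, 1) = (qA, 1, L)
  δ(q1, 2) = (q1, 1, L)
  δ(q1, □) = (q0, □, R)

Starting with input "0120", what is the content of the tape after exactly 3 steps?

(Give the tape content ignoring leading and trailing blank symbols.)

Execution trace:
Initial: [q0]0120
Step 1: δ(q0, 0) = (q1, 1, L) → [q1]□1120
Step 2: δ(q1, □) = (q0, □, R) → □[q0]1120
Step 3: δ(q0, 1) = (qA, 1, L) → [qA]□1120

The machine reaches the accept state qA and halts.

After 3 steps, the tape (ignoring leading/trailing blanks) is: 1120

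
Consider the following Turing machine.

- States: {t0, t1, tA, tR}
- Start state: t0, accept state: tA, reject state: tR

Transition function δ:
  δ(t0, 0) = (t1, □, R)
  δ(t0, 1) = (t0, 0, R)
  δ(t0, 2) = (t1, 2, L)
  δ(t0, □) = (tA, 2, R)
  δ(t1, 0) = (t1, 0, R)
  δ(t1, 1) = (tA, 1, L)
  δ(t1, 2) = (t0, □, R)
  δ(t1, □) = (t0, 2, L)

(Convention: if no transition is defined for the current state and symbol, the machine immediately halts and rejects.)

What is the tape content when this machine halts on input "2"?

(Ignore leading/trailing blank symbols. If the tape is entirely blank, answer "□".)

Execution trace:
Initial: [t0]2
Step 1: δ(t0, 2) = (t1, 2, L) → [t1]□2
Step 2: δ(t1, □) = (t0, 2, L) → [t0]□22
Step 3: δ(t0, □) = (tA, 2, R) → 2[tA]22

The machine reaches the accept state tA and halts.

Final tape (ignoring leading/trailing blanks): 222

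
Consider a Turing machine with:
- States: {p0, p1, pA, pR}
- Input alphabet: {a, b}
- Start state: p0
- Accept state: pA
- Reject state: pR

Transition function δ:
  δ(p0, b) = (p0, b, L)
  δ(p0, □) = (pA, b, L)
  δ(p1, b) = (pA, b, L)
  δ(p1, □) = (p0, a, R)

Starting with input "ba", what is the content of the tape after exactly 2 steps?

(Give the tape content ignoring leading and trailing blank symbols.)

Execution trace:
Initial: [p0]ba
Step 1: δ(p0, b) = (p0, b, L) → [p0]□ba
Step 2: δ(p0, □) = (pA, b, L) → [pA]□bba

The machine reaches the accept state pA and halts.

After 2 steps, the tape (ignoring leading/trailing blanks) is: bba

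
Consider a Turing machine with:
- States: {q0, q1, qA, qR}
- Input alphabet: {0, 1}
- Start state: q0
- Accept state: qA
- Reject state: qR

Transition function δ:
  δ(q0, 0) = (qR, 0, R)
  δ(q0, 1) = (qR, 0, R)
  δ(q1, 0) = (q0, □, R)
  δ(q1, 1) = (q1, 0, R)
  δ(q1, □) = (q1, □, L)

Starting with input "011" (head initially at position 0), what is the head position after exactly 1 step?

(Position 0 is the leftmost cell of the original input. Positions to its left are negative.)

Execution trace (head position shown):
Step 0: [q0]011  (head at position 0)
Step 1: move right → 0[qR]11  (head at position 1)

After 1 step, the head is at position 1.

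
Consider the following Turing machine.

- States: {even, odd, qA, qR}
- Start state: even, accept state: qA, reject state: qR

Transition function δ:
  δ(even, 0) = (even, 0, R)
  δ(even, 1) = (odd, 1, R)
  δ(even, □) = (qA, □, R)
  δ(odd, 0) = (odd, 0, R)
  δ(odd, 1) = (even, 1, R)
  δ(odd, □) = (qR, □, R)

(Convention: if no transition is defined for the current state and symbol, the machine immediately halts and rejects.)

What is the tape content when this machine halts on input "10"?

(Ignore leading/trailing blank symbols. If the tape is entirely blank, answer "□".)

Execution trace:
Initial: [even]10
Step 1: δ(even, 1) = (odd, 1, R) → 1[odd]0
Step 2: δ(odd, 0) = (odd, 0, R) → 10[odd]□
Step 3: δ(odd, □) = (qR, □, R) → 10□[qR]□

The machine reaches the reject state qR and halts.

Final tape (ignoring leading/trailing blanks): 10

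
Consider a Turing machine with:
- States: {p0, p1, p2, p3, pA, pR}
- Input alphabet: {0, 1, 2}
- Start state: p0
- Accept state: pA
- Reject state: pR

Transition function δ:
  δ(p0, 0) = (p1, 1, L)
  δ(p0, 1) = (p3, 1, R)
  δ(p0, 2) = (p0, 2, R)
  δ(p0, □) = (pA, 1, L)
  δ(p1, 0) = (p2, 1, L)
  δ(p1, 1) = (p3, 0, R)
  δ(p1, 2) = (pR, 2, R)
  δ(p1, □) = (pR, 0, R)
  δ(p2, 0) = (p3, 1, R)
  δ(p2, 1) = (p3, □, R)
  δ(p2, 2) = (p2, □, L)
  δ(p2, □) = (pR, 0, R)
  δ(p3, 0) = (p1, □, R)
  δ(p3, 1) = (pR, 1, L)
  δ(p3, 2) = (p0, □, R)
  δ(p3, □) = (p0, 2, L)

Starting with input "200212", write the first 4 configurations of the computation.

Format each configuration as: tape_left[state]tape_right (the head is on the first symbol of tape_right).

Transitions applied:
Step 1: δ(p0, 2) = (p0, 2, R)
Step 2: δ(p0, 0) = (p1, 1, L)
Step 3: δ(p1, 2) = (pR, 2, R)

The first 4 configurations are:
[p0]200212 ⊢ 2[p0]00212 ⊢ [p1]210212 ⊢ 2[pR]10212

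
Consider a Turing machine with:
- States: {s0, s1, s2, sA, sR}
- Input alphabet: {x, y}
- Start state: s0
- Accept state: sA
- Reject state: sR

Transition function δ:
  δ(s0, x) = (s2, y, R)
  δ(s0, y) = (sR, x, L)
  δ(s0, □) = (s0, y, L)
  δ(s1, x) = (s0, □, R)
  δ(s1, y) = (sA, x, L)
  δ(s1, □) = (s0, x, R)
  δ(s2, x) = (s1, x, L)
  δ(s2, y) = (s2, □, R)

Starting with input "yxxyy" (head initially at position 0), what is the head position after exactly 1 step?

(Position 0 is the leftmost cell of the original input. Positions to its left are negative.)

Execution trace (head position shown):
Step 0: [s0]yxxyy  (head at position 0)
Step 1: move left → [sR]□xxxyy  (head at position -1)

After 1 step, the head is at position -1.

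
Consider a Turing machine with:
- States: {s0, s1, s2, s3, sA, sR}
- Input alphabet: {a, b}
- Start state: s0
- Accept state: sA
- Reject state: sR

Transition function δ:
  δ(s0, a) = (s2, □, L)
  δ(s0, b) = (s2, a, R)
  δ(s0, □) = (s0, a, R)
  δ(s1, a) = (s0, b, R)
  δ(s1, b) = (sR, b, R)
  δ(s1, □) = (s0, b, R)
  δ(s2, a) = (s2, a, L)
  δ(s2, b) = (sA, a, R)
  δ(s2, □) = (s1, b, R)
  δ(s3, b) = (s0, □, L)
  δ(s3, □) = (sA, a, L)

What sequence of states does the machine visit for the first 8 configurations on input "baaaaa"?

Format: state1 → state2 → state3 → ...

Execution trace:
Initial: [s0]baaaaa
Step 1: δ(s0, b) = (s2, a, R) → a[s2]aaaaa
Step 2: δ(s2, a) = (s2, a, L) → [s2]aaaaaa
Step 3: δ(s2, a) = (s2, a, L) → [s2]□aaaaaa
Step 4: δ(s2, □) = (s1, b, R) → b[s1]aaaaaa
Step 5: δ(s1, a) = (s0, b, R) → bb[s0]aaaaa
Step 6: δ(s0, a) = (s2, □, L) → b[s2]b□aaaa
Step 7: δ(s2, b) = (sA, a, R) → ba[sA]□aaaa

The machine reaches the accept state sA and halts.

State sequence: s0 → s2 → s2 → s2 → s1 → s0 → s2 → sA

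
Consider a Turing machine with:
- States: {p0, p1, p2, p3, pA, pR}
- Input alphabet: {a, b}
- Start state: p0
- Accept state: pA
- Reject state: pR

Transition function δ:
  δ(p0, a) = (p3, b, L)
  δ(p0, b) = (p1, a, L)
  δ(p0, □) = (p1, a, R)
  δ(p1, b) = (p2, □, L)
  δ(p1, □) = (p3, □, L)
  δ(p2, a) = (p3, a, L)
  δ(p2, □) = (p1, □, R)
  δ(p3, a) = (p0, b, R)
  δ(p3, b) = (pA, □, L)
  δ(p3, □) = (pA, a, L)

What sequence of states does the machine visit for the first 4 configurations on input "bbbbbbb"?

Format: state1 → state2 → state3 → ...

Execution trace:
Initial: [p0]bbbbbbb
Step 1: δ(p0, b) = (p1, a, L) → [p1]□abbbbbb
Step 2: δ(p1, □) = (p3, □, L) → [p3]□□abbbbbb
Step 3: δ(p3, □) = (pA, a, L) → [pA]□a□abbbbbb

The machine reaches the accept state pA and halts.

State sequence: p0 → p1 → p3 → pA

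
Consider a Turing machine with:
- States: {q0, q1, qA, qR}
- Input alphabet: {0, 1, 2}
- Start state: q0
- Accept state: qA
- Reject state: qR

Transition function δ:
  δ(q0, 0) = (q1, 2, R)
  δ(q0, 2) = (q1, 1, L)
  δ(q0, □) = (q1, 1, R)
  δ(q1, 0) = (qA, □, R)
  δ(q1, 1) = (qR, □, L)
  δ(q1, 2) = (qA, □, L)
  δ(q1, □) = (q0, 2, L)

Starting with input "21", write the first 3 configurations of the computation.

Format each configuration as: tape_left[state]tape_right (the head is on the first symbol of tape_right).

Transitions applied:
Step 1: δ(q0, 2) = (q1, 1, L)
Step 2: δ(q1, □) = (q0, 2, L)

The first 3 configurations are:
[q0]21 ⊢ [q1]□11 ⊢ [q0]□211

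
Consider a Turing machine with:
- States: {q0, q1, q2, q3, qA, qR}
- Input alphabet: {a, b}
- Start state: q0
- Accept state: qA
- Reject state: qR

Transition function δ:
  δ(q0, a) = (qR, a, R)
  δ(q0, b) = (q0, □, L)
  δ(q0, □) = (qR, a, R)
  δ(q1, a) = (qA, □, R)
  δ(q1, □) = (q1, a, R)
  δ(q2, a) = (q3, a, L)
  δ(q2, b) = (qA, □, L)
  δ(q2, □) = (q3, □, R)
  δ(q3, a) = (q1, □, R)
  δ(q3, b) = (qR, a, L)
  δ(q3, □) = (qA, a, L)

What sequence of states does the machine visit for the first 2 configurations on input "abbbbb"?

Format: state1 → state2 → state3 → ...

Execution trace:
Initial: [q0]abbbbb
Step 1: δ(q0, a) = (qR, a, R) → a[qR]bbbbb

The machine reaches the reject state qR and halts.

State sequence: q0 → qR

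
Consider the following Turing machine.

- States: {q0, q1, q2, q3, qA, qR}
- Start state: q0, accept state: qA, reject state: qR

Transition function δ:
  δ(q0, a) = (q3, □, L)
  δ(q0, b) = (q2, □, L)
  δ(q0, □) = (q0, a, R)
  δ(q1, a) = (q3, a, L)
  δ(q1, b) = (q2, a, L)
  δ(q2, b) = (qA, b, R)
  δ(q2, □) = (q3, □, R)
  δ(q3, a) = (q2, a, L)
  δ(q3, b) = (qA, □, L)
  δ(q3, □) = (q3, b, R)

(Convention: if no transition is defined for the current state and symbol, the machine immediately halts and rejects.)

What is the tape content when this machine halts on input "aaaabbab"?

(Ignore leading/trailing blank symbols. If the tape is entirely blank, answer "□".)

Execution trace:
Initial: [q0]aaaabbab
Step 1: δ(q0, a) = (q3, □, L) → [q3]□□aaabbab
Step 2: δ(q3, □) = (q3, b, R) → b[q3]□aaabbab
Step 3: δ(q3, □) = (q3, b, R) → bb[q3]aaabbab
Step 4: δ(q3, a) = (q2, a, L) → b[q2]baaabbab
Step 5: δ(q2, b) = (qA, b, R) → bb[qA]aaabbab

The machine reaches the accept state qA and halts.

Final tape (ignoring leading/trailing blanks): bbaaabbab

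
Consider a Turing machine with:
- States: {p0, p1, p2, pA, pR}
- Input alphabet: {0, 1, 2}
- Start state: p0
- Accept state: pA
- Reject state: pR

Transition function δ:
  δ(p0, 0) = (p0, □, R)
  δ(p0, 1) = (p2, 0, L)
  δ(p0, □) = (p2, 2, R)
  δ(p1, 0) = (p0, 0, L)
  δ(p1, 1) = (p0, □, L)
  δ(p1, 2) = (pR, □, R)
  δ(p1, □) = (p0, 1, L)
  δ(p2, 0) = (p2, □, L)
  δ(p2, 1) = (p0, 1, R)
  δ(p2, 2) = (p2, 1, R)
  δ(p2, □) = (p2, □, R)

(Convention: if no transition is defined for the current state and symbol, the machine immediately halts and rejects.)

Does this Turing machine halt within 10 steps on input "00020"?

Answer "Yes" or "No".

Execution trace:
Initial: [p0]00020
Step 1: δ(p0, 0) = (p0, □, R) → □[p0]0020
Step 2: δ(p0, 0) = (p0, □, R) → □□[p0]020
Step 3: δ(p0, 0) = (p0, □, R) → □□□[p0]20

No transition is defined for δ(p0, 2). By convention the machine halts and rejects.
The machine halted after 3 steps (within the 10-step bound).

Answer: Yes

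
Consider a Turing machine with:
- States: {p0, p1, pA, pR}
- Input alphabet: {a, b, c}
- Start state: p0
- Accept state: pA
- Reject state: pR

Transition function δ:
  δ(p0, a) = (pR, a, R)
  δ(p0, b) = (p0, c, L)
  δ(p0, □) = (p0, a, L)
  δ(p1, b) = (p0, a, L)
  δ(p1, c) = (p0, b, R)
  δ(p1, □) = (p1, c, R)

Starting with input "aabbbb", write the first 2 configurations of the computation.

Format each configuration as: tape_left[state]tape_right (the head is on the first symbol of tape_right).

Transitions applied:
Step 1: δ(p0, a) = (pR, a, R)

The first 2 configurations are:
[p0]aabbbb ⊢ a[pR]abbbb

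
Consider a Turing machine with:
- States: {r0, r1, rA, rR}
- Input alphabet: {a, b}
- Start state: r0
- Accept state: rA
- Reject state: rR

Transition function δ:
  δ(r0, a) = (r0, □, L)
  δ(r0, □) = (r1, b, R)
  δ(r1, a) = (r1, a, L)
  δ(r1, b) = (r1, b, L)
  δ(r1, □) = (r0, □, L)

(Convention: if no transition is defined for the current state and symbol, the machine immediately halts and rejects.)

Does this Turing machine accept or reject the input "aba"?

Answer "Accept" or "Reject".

Execution trace:
Initial: [r0]aba
Step 1: δ(r0, a) = (r0, □, L) → [r0]□□ba
Step 2: δ(r0, □) = (r1, b, R) → b[r1]□ba
Step 3: δ(r1, □) = (r0, □, L) → [r0]b□ba

No transition is defined for δ(r0, b). By convention the machine halts and rejects.

Answer: Reject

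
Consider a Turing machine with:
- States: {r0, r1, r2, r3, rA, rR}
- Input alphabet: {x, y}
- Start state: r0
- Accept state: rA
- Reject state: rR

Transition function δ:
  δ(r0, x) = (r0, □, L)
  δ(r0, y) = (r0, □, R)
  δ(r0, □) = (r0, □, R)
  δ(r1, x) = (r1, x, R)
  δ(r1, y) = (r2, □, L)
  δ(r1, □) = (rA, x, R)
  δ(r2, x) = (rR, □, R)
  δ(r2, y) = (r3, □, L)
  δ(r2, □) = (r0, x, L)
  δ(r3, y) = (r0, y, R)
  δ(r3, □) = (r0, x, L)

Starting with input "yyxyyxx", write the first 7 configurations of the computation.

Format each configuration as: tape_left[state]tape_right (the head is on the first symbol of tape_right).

Transitions applied:
Step 1: δ(r0, y) = (r0, □, R)
Step 2: δ(r0, y) = (r0, □, R)
Step 3: δ(r0, x) = (r0, □, L)
Step 4: δ(r0, □) = (r0, □, R)
Step 5: δ(r0, □) = (r0, □, R)
Step 6: δ(r0, y) = (r0, □, R)

The first 7 configurations are:
[r0]yyxyyxx ⊢ □[r0]yxyyxx ⊢ □□[r0]xyyxx ⊢ □[r0]□□yyxx ⊢ □□[r0]□yyxx ⊢ □□□[r0]yyxx ⊢ □□□□[r0]yxx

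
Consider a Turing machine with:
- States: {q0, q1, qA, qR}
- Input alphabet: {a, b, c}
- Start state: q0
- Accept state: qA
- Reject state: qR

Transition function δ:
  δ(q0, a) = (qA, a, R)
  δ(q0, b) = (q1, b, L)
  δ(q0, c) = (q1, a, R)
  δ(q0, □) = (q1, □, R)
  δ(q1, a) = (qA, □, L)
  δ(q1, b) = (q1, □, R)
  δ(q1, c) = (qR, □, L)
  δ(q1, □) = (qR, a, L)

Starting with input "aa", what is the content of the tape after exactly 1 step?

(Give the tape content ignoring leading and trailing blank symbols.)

Execution trace:
Initial: [q0]aa
Step 1: δ(q0, a) = (qA, a, R) → a[qA]a

The machine reaches the accept state qA and halts.

After 1 step, the tape (ignoring leading/trailing blanks) is: aa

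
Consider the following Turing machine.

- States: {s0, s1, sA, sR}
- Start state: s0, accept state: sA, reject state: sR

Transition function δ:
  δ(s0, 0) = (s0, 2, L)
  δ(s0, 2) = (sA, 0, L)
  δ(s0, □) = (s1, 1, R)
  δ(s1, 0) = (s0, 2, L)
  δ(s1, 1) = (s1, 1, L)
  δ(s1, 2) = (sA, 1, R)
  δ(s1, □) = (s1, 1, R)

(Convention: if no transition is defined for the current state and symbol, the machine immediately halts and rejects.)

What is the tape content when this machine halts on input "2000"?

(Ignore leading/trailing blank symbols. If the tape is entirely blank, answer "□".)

Execution trace:
Initial: [s0]2000
Step 1: δ(s0, 2) = (sA, 0, L) → [sA]□0000

The machine reaches the accept state sA and halts.

Final tape (ignoring leading/trailing blanks): 0000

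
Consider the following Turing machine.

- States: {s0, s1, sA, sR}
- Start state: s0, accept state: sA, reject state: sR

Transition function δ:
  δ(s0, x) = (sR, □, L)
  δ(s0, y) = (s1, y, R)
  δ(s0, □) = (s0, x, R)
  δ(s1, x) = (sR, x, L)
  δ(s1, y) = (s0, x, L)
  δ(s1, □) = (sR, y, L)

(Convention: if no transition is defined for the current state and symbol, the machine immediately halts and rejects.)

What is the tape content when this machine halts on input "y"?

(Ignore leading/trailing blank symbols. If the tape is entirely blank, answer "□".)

Execution trace:
Initial: [s0]y
Step 1: δ(s0, y) = (s1, y, R) → y[s1]□
Step 2: δ(s1, □) = (sR, y, L) → [sR]yy

The machine reaches the reject state sR and halts.

Final tape (ignoring leading/trailing blanks): yy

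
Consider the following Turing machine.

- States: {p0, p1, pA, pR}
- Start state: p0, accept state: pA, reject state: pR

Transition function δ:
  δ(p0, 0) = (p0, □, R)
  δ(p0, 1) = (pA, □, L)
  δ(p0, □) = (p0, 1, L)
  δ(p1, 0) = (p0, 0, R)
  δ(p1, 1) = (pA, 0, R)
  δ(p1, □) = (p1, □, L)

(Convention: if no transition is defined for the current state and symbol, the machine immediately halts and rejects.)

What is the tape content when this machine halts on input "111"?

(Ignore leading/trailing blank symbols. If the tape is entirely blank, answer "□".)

Execution trace:
Initial: [p0]111
Step 1: δ(p0, 1) = (pA, □, L) → [pA]□□11

The machine reaches the accept state pA and halts.

Final tape (ignoring leading/trailing blanks): 11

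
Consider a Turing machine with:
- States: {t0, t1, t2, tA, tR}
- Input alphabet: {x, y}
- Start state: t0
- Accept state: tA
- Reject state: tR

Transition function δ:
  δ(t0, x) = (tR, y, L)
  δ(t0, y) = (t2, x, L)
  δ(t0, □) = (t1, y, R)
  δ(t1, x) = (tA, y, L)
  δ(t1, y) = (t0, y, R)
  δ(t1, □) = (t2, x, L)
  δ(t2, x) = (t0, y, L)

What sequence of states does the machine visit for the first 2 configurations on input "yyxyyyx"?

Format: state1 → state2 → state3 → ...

Execution trace:
Initial: [t0]yyxyyyx
Step 1: δ(t0, y) = (t2, x, L) → [t2]□xyxyyyx

No transition is defined for δ(t2, □). By convention the machine halts and rejects.

State sequence: t0 → t2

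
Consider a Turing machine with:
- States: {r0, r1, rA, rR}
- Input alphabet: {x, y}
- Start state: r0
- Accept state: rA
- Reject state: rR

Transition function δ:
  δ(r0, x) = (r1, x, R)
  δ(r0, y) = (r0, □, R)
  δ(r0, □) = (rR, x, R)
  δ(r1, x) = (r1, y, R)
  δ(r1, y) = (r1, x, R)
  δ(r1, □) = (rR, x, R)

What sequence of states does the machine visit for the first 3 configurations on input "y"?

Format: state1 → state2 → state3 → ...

Execution trace:
Initial: [r0]y
Step 1: δ(r0, y) = (r0, □, R) → □[r0]□
Step 2: δ(r0, □) = (rR, x, R) → □x[rR]□

The machine reaches the reject state rR and halts.

State sequence: r0 → r0 → rR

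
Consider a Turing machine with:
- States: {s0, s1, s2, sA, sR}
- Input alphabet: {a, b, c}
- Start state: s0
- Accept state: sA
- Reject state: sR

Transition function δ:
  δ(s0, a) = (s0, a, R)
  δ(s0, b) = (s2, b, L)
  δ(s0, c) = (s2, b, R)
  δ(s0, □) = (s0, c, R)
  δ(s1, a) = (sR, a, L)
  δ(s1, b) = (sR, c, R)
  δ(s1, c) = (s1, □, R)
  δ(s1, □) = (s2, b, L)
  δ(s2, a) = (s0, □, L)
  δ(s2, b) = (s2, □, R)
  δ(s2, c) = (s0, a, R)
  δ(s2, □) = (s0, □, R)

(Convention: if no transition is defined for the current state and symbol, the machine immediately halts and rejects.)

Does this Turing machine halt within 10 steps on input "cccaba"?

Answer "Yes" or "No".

Execution trace:
Initial: [s0]cccaba
Step 1: δ(s0, c) = (s2, b, R) → b[s2]ccaba
Step 2: δ(s2, c) = (s0, a, R) → ba[s0]caba
Step 3: δ(s0, c) = (s2, b, R) → bab[s2]aba
Step 4: δ(s2, a) = (s0, □, L) → ba[s0]b□ba
Step 5: δ(s0, b) = (s2, b, L) → b[s2]ab□ba
Step 6: δ(s2, a) = (s0, □, L) → [s0]b□b□ba
Step 7: δ(s0, b) = (s2, b, L) → [s2]□b□b□ba
Step 8: δ(s2, □) = (s0, □, R) → □[s0]b□b□ba
Step 9: δ(s0, b) = (s2, b, L) → [s2]□b□b□ba
Step 10: δ(s2, □) = (s0, □, R) → □[s0]b□b□ba

The machine has not reached a halting state after 10 steps.
The machine did not halt within the 10-step bound.

Answer: No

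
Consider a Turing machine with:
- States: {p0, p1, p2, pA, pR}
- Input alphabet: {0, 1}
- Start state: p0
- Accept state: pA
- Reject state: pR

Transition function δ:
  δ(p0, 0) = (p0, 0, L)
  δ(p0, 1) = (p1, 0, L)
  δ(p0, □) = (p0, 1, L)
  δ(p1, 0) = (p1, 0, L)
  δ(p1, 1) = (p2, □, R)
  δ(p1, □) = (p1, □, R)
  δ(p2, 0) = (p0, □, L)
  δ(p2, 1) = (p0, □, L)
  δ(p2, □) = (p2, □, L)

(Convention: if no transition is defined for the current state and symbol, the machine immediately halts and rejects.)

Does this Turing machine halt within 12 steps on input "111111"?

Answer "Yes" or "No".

Execution trace:
Initial: [p0]111111
Step 1: δ(p0, 1) = (p1, 0, L) → [p1]□011111
Step 2: δ(p1, □) = (p1, □, R) → □[p1]011111
Step 3: δ(p1, 0) = (p1, 0, L) → [p1]□011111
Step 4: δ(p1, □) = (p1, □, R) → □[p1]011111
Step 5: δ(p1, 0) = (p1, 0, L) → [p1]□011111
Step 6: δ(p1, □) = (p1, □, R) → □[p1]011111
Step 7: δ(p1, 0) = (p1, 0, L) → [p1]□011111
Step 8: δ(p1, □) = (p1, □, R) → □[p1]011111
Step 9: δ(p1, 0) = (p1, 0, L) → [p1]□011111
Step 10: δ(p1, □) = (p1, □, R) → □[p1]011111
Step 11: δ(p1, 0) = (p1, 0, L) → [p1]□011111
Step 12: δ(p1, □) = (p1, □, R) → □[p1]011111

The machine has not reached a halting state after 12 steps.
The machine did not halt within the 12-step bound.

Answer: No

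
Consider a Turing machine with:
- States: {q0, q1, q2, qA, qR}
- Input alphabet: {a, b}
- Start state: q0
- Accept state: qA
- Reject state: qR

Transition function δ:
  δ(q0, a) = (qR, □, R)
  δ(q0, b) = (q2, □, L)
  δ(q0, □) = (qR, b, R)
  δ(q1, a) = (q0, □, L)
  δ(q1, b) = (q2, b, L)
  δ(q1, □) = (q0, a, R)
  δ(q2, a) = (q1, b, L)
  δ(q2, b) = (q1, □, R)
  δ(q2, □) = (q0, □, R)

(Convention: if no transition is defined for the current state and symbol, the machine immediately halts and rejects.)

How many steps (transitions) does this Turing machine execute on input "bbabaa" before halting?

Execution trace:
Initial: [q0]bbabaa
Step 1: δ(q0, b) = (q2, □, L) → [q2]□□babaa
Step 2: δ(q2, □) = (q0, □, R) → □[q0]□babaa
Step 3: δ(q0, □) = (qR, b, R) → □b[qR]babaa

The machine reaches the reject state qR and halts.

The machine executed 3 steps before halting.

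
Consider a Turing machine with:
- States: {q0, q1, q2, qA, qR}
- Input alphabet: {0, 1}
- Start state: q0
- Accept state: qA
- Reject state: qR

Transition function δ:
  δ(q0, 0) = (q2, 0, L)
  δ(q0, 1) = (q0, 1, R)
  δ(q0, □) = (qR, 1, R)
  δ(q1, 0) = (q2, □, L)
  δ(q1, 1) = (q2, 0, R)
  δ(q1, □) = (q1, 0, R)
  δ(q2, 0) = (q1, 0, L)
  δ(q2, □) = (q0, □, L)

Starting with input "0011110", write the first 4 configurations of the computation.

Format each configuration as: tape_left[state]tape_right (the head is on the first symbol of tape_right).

Transitions applied:
Step 1: δ(q0, 0) = (q2, 0, L)
Step 2: δ(q2, □) = (q0, □, L)
Step 3: δ(q0, □) = (qR, 1, R)

The first 4 configurations are:
[q0]0011110 ⊢ [q2]□0011110 ⊢ [q0]□□0011110 ⊢ 1[qR]□0011110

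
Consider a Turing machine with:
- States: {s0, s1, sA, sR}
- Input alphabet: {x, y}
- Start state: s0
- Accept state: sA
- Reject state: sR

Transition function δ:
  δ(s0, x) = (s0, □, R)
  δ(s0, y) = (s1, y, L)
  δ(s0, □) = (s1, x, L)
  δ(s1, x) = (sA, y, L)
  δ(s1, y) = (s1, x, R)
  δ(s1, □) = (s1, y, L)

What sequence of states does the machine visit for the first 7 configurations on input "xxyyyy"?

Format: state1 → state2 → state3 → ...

Execution trace:
Initial: [s0]xxyyyy
Step 1: δ(s0, x) = (s0, □, R) → □[s0]xyyyy
Step 2: δ(s0, x) = (s0, □, R) → □□[s0]yyyy
Step 3: δ(s0, y) = (s1, y, L) → □[s1]□yyyy
Step 4: δ(s1, □) = (s1, y, L) → [s1]□yyyyy
Step 5: δ(s1, □) = (s1, y, L) → [s1]□yyyyyy
Step 6: δ(s1, □) = (s1, y, L) → [s1]□yyyyyyy

State sequence: s0 → s0 → s0 → s1 → s1 → s1 → s1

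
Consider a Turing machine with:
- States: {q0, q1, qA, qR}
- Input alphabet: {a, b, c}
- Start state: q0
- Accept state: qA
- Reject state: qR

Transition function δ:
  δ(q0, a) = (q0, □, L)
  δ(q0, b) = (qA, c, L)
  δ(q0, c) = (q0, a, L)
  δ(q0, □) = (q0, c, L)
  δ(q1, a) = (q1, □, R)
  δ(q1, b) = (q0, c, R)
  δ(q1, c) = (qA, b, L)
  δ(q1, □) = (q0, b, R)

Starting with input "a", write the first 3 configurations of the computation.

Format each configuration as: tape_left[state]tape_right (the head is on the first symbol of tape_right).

Transitions applied:
Step 1: δ(q0, a) = (q0, □, L)
Step 2: δ(q0, □) = (q0, c, L)

The first 3 configurations are:
[q0]a ⊢ [q0]□□ ⊢ [q0]□c□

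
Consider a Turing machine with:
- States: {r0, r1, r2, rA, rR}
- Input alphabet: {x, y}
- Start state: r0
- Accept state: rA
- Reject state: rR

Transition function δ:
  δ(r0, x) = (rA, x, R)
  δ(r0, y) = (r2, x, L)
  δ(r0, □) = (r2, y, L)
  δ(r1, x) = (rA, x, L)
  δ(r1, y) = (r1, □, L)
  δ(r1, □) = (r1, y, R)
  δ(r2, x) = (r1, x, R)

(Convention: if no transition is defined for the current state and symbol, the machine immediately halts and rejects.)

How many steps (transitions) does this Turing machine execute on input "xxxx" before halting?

Execution trace:
Initial: [r0]xxxx
Step 1: δ(r0, x) = (rA, x, R) → x[rA]xxx

The machine reaches the accept state rA and halts.

The machine executed 1 step before halting.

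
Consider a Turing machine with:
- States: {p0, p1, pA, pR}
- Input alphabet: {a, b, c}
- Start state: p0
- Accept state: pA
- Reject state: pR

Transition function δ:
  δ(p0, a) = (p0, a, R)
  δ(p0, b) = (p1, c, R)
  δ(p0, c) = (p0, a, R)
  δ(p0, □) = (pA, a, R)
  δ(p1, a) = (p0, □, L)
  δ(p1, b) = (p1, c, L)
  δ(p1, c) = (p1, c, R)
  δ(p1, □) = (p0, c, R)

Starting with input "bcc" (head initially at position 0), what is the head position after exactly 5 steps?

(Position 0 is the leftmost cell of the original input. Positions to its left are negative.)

Execution trace (head position shown):
Step 0: [p0]bcc  (head at position 0)
Step 1: move right → c[p1]cc  (head at position 1)
Step 2: move right → cc[p1]c  (head at position 2)
Step 3: move right → ccc[p1]□  (head at position 3)
Step 4: move right → cccc[p0]□  (head at position 4)
Step 5: move right → cccca[pA]□  (head at position 5)

After 5 steps, the head is at position 5.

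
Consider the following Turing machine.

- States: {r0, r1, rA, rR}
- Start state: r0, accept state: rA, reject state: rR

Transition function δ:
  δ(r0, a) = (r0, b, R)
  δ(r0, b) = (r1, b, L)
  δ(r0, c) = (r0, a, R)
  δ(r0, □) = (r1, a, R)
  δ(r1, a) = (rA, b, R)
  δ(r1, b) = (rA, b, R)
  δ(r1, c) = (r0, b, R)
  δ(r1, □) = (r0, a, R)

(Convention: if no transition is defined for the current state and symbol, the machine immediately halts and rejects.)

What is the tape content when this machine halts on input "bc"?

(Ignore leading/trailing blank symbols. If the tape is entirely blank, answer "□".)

Execution trace:
Initial: [r0]bc
Step 1: δ(r0, b) = (r1, b, L) → [r1]□bc
Step 2: δ(r1, □) = (r0, a, R) → a[r0]bc
Step 3: δ(r0, b) = (r1, b, L) → [r1]abc
Step 4: δ(r1, a) = (rA, b, R) → b[rA]bc

The machine reaches the accept state rA and halts.

Final tape (ignoring leading/trailing blanks): bbc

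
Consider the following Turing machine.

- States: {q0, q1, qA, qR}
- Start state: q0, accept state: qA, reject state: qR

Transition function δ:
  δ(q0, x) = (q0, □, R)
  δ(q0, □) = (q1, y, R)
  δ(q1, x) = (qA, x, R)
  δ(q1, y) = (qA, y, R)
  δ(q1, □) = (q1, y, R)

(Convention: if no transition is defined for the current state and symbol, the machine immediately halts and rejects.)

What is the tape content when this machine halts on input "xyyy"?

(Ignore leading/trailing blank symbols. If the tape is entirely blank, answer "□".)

Execution trace:
Initial: [q0]xyyy
Step 1: δ(q0, x) = (q0, □, R) → □[q0]yyy

No transition is defined for δ(q0, y). By convention the machine halts and rejects.

Final tape (ignoring leading/trailing blanks): yyy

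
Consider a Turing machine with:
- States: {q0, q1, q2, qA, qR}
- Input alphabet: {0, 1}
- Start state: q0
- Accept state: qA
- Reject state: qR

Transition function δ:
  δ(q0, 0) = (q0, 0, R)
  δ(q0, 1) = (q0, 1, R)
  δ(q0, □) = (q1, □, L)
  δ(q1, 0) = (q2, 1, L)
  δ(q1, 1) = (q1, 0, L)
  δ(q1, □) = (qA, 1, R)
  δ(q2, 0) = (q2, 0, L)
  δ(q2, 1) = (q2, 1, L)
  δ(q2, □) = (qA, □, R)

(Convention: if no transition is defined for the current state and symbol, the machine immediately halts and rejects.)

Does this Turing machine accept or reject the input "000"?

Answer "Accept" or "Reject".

Execution trace:
Initial: [q0]000
Step 1: δ(q0, 0) = (q0, 0, R) → 0[q0]00
Step 2: δ(q0, 0) = (q0, 0, R) → 00[q0]0
Step 3: δ(q0, 0) = (q0, 0, R) → 000[q0]□
Step 4: δ(q0, □) = (q1, □, L) → 00[q1]0□
Step 5: δ(q1, 0) = (q2, 1, L) → 0[q2]01□
Step 6: δ(q2, 0) = (q2, 0, L) → [q2]001□
Step 7: δ(q2, 0) = (q2, 0, L) → [q2]□001□
Step 8: δ(q2, □) = (qA, □, R) → □[qA]001□

The machine reaches the accept state qA and halts.

Answer: Accept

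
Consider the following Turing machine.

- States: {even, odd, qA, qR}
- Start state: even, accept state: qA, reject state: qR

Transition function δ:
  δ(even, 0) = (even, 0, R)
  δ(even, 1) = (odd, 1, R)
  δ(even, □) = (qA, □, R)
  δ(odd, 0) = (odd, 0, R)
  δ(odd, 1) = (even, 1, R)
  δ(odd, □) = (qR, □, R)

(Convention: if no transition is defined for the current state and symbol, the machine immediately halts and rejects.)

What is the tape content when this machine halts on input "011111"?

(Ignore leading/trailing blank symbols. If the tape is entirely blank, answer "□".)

Execution trace:
Initial: [even]011111
Step 1: δ(even, 0) = (even, 0, R) → 0[even]11111
Step 2: δ(even, 1) = (odd, 1, R) → 01[odd]1111
Step 3: δ(odd, 1) = (even, 1, R) → 011[even]111
Step 4: δ(even, 1) = (odd, 1, R) → 0111[odd]11
Step 5: δ(odd, 1) = (even, 1, R) → 01111[even]1
Step 6: δ(even, 1) = (odd, 1, R) → 011111[odd]□
Step 7: δ(odd, □) = (qR, □, R) → 011111□[qR]□

The machine reaches the reject state qR and halts.

Final tape (ignoring leading/trailing blanks): 011111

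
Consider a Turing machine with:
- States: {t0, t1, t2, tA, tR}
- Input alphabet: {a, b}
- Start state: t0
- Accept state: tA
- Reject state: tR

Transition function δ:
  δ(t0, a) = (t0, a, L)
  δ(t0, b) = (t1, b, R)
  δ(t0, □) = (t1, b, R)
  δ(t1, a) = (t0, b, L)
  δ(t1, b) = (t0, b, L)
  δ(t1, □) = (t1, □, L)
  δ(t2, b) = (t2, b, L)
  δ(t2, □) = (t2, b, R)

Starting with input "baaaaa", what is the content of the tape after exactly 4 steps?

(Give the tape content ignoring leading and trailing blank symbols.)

Execution trace:
Initial: [t0]baaaaa
Step 1: δ(t0, b) = (t1, b, R) → b[t1]aaaaa
Step 2: δ(t1, a) = (t0, b, L) → [t0]bbaaaa
Step 3: δ(t0, b) = (t1, b, R) → b[t1]baaaa
Step 4: δ(t1, b) = (t0, b, L) → [t0]bbaaaa

After 4 steps, the tape (ignoring leading/trailing blanks) is: bbaaaa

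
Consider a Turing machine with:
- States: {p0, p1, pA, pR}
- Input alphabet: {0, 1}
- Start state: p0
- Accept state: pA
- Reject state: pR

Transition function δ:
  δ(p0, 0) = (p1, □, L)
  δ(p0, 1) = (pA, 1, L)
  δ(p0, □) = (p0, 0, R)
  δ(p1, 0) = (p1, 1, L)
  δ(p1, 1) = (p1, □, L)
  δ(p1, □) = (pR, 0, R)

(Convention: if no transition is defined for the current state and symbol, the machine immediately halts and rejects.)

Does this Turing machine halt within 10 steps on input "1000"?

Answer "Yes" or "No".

Execution trace:
Initial: [p0]1000
Step 1: δ(p0, 1) = (pA, 1, L) → [pA]□1000

The machine reaches the accept state pA and halts.
The machine halted after 1 step (within the 10-step bound).

Answer: Yes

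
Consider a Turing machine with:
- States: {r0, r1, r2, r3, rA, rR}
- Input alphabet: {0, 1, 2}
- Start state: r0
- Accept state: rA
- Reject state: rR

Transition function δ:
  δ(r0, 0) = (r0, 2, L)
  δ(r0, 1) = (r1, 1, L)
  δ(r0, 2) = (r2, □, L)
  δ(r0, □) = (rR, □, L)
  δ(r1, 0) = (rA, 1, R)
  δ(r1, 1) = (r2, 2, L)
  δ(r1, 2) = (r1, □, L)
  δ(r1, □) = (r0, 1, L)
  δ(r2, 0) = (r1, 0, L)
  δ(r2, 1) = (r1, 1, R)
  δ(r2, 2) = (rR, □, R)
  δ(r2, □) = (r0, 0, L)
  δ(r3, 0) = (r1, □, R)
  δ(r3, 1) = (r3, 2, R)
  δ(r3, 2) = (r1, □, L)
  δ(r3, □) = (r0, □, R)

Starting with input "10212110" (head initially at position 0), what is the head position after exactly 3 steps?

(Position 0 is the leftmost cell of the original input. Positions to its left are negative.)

Execution trace (head position shown):
Step 0: [r0]10212110  (head at position 0)
Step 1: move left → [r1]□10212110  (head at position -1)
Step 2: move left → [r0]□110212110  (head at position -2)
Step 3: move left → [rR]□□110212110  (head at position -3)

After 3 steps, the head is at position -3.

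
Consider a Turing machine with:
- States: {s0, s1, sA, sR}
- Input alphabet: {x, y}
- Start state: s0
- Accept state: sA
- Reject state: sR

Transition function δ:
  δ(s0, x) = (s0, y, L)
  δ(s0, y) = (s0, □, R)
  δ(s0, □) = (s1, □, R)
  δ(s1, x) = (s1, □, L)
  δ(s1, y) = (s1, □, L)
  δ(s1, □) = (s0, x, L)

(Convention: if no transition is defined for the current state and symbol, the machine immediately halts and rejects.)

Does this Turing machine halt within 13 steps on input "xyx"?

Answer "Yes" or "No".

Execution trace:
Initial: [s0]xyx
Step 1: δ(s0, x) = (s0, y, L) → [s0]□yyx
Step 2: δ(s0, □) = (s1, □, R) → □[s1]yyx
Step 3: δ(s1, y) = (s1, □, L) → [s1]□□yx
Step 4: δ(s1, □) = (s0, x, L) → [s0]□x□yx
Step 5: δ(s0, □) = (s1, □, R) → □[s1]x□yx
Step 6: δ(s1, x) = (s1, □, L) → [s1]□□□yx
Step 7: δ(s1, □) = (s0, x, L) → [s0]□x□□yx
Step 8: δ(s0, □) = (s1, □, R) → □[s1]x□□yx
Step 9: δ(s1, x) = (s1, □, L) → [s1]□□□□yx
Step 10: δ(s1, □) = (s0, x, L) → [s0]□x□□□yx
Step 11: δ(s0, □) = (s1, □, R) → □[s1]x□□□yx
Step 12: δ(s1, x) = (s1, □, L) → [s1]□□□□□yx
Step 13: δ(s1, □) = (s0, x, L) → [s0]□x□□□□yx

The machine has not reached a halting state after 13 steps.
The machine did not halt within the 13-step bound.

Answer: No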